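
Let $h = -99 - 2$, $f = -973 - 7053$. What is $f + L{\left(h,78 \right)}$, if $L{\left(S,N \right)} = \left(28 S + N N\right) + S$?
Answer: $-4871$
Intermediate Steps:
$f = -8026$ ($f = -973 - 7053 = -8026$)
$h = -101$ ($h = -99 - 2 = -101$)
$L{\left(S,N \right)} = N^{2} + 29 S$ ($L{\left(S,N \right)} = \left(28 S + N^{2}\right) + S = \left(N^{2} + 28 S\right) + S = N^{2} + 29 S$)
$f + L{\left(h,78 \right)} = -8026 + \left(78^{2} + 29 \left(-101\right)\right) = -8026 + \left(6084 - 2929\right) = -8026 + 3155 = -4871$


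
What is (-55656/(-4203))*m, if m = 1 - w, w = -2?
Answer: 18552/467 ≈ 39.726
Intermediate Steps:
m = 3 (m = 1 - 1*(-2) = 1 + 2 = 3)
(-55656/(-4203))*m = -55656/(-4203)*3 = -55656*(-1/4203)*3 = (6184/467)*3 = 18552/467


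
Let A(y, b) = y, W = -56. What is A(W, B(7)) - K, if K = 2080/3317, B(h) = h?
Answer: -187832/3317 ≈ -56.627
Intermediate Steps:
K = 2080/3317 (K = 2080*(1/3317) = 2080/3317 ≈ 0.62707)
A(W, B(7)) - K = -56 - 1*2080/3317 = -56 - 2080/3317 = -187832/3317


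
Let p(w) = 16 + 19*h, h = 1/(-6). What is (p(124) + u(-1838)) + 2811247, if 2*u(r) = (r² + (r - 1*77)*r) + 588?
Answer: 37563365/6 ≈ 6.2606e+6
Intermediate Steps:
h = -⅙ ≈ -0.16667
u(r) = 294 + r²/2 + r*(-77 + r)/2 (u(r) = ((r² + (r - 1*77)*r) + 588)/2 = ((r² + (r - 77)*r) + 588)/2 = ((r² + (-77 + r)*r) + 588)/2 = ((r² + r*(-77 + r)) + 588)/2 = (588 + r² + r*(-77 + r))/2 = 294 + r²/2 + r*(-77 + r)/2)
p(w) = 77/6 (p(w) = 16 + 19*(-⅙) = 16 - 19/6 = 77/6)
(p(124) + u(-1838)) + 2811247 = (77/6 + (294 + (-1838)² - 77/2*(-1838))) + 2811247 = (77/6 + (294 + 3378244 + 70763)) + 2811247 = (77/6 + 3449301) + 2811247 = 20695883/6 + 2811247 = 37563365/6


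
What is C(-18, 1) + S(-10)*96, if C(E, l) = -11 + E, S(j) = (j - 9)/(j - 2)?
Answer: 123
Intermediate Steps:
S(j) = (-9 + j)/(-2 + j)
C(-18, 1) + S(-10)*96 = (-11 - 18) + ((-9 - 10)/(-2 - 10))*96 = -29 + (-19/(-12))*96 = -29 - 1/12*(-19)*96 = -29 + (19/12)*96 = -29 + 152 = 123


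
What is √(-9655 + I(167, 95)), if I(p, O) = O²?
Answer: 3*I*√70 ≈ 25.1*I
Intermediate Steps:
√(-9655 + I(167, 95)) = √(-9655 + 95²) = √(-9655 + 9025) = √(-630) = 3*I*√70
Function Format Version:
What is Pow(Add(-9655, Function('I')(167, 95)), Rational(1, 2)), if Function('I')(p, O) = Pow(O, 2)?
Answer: Mul(3, I, Pow(70, Rational(1, 2))) ≈ Mul(25.100, I)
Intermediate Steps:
Pow(Add(-9655, Function('I')(167, 95)), Rational(1, 2)) = Pow(Add(-9655, Pow(95, 2)), Rational(1, 2)) = Pow(Add(-9655, 9025), Rational(1, 2)) = Pow(-630, Rational(1, 2)) = Mul(3, I, Pow(70, Rational(1, 2)))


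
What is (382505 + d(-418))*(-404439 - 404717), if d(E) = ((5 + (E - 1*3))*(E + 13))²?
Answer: -22968615559438180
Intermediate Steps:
d(E) = (2 + E)²*(13 + E)² (d(E) = ((5 + (E - 3))*(13 + E))² = ((5 + (-3 + E))*(13 + E))² = ((2 + E)*(13 + E))² = (2 + E)²*(13 + E)²)
(382505 + d(-418))*(-404439 - 404717) = (382505 + (2 - 418)²*(13 - 418)²)*(-404439 - 404717) = (382505 + (-416)²*(-405)²)*(-809156) = (382505 + 173056*164025)*(-809156) = (382505 + 28385510400)*(-809156) = 28385892905*(-809156) = -22968615559438180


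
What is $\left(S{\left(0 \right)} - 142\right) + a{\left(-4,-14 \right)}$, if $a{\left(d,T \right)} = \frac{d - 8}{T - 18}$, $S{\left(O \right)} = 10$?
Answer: $- \frac{1053}{8} \approx -131.63$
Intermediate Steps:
$a{\left(d,T \right)} = \frac{-8 + d}{-18 + T}$
$\left(S{\left(0 \right)} - 142\right) + a{\left(-4,-14 \right)} = \left(10 - 142\right) + \frac{-8 - 4}{-18 - 14} = -132 + \frac{1}{-32} \left(-12\right) = -132 - - \frac{3}{8} = -132 + \frac{3}{8} = - \frac{1053}{8}$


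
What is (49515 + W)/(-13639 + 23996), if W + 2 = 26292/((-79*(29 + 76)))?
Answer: 19556383/4091015 ≈ 4.7803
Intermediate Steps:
W = -2042/395 (W = -2 + 26292/((-79*(29 + 76))) = -2 + 26292/((-79*105)) = -2 + 26292/(-8295) = -2 + 26292*(-1/8295) = -2 - 1252/395 = -2042/395 ≈ -5.1696)
(49515 + W)/(-13639 + 23996) = (49515 - 2042/395)/(-13639 + 23996) = (19556383/395)/10357 = (19556383/395)*(1/10357) = 19556383/4091015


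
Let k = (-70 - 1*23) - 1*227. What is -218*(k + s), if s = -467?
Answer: 171566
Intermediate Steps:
k = -320 (k = (-70 - 23) - 227 = -93 - 227 = -320)
-218*(k + s) = -218*(-320 - 467) = -218*(-787) = 171566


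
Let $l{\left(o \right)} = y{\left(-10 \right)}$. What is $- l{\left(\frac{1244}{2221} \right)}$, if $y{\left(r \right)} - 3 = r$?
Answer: $7$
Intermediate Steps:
$y{\left(r \right)} = 3 + r$
$l{\left(o \right)} = -7$ ($l{\left(o \right)} = 3 - 10 = -7$)
$- l{\left(\frac{1244}{2221} \right)} = \left(-1\right) \left(-7\right) = 7$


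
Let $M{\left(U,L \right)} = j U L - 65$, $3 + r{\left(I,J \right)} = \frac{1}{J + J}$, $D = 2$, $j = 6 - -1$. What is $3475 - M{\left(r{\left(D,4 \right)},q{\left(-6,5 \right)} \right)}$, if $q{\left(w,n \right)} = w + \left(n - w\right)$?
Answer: $\frac{29125}{8} \approx 3640.6$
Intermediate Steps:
$j = 7$ ($j = 6 + 1 = 7$)
$r{\left(I,J \right)} = -3 + \frac{1}{2 J}$ ($r{\left(I,J \right)} = -3 + \frac{1}{J + J} = -3 + \frac{1}{2 J}$)
$q{\left(w,n \right)} = n$
$M{\left(U,L \right)} = -65 + 7 L U$ ($M{\left(U,L \right)} = 7 U L - 65 = 7 L U - 65 = -65 + 7 L U$)
$3475 - M{\left(r{\left(D,4 \right)},q{\left(-6,5 \right)} \right)} = 3475 - \left(-65 + 7 \cdot 5 \left(-3 + \frac{1}{2 \cdot 4}\right)\right) = 3475 - \left(-65 + 7 \cdot 5 \left(-3 + \frac{1}{2} \cdot \frac{1}{4}\right)\right) = 3475 - \left(-65 + 7 \cdot 5 \left(-3 + \frac{1}{8}\right)\right) = 3475 - \left(-65 + 7 \cdot 5 \left(- \frac{23}{8}\right)\right) = 3475 - \left(-65 - \frac{805}{8}\right) = 3475 - - \frac{1325}{8} = 3475 + \frac{1325}{8} = \frac{29125}{8}$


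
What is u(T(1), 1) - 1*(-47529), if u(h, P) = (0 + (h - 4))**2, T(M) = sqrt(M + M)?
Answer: 47547 - 8*sqrt(2) ≈ 47536.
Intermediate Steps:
T(M) = sqrt(2)*sqrt(M) (T(M) = sqrt(2*M) = sqrt(2)*sqrt(M))
u(h, P) = (-4 + h)**2 (u(h, P) = (0 + (-4 + h))**2 = (-4 + h)**2)
u(T(1), 1) - 1*(-47529) = (-4 + sqrt(2)*sqrt(1))**2 - 1*(-47529) = (-4 + sqrt(2)*1)**2 + 47529 = (-4 + sqrt(2))**2 + 47529 = 47529 + (-4 + sqrt(2))**2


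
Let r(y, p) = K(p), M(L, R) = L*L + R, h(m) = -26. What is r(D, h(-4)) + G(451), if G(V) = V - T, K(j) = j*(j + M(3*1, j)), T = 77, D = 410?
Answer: 1492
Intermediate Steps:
M(L, R) = R + L**2 (M(L, R) = L**2 + R = R + L**2)
K(j) = j*(9 + 2*j) (K(j) = j*(j + (j + (3*1)**2)) = j*(j + (j + 3**2)) = j*(j + (j + 9)) = j*(j + (9 + j)) = j*(9 + 2*j))
G(V) = -77 + V (G(V) = V - 1*77 = V - 77 = -77 + V)
r(y, p) = p*(9 + 2*p)
r(D, h(-4)) + G(451) = -26*(9 + 2*(-26)) + (-77 + 451) = -26*(9 - 52) + 374 = -26*(-43) + 374 = 1118 + 374 = 1492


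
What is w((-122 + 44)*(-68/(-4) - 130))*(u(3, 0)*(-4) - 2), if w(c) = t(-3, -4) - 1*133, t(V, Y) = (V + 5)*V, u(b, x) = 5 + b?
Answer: 4726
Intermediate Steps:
t(V, Y) = V*(5 + V) (t(V, Y) = (5 + V)*V = V*(5 + V))
w(c) = -139 (w(c) = -3*(5 - 3) - 1*133 = -3*2 - 133 = -6 - 133 = -139)
w((-122 + 44)*(-68/(-4) - 130))*(u(3, 0)*(-4) - 2) = -139*((5 + 3)*(-4) - 2) = -139*(8*(-4) - 2) = -139*(-32 - 2) = -139*(-34) = 4726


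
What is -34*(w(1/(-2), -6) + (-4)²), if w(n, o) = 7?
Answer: -782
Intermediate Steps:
-34*(w(1/(-2), -6) + (-4)²) = -34*(7 + (-4)²) = -34*(7 + 16) = -34*23 = -782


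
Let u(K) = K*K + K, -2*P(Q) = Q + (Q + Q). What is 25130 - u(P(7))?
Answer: 100121/4 ≈ 25030.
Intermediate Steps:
P(Q) = -3*Q/2 (P(Q) = -(Q + (Q + Q))/2 = -(Q + 2*Q)/2 = -3*Q/2)
u(K) = K + K² (u(K) = K² + K = K + K²)
25130 - u(P(7)) = 25130 - (-3/2*7)*(1 - 3/2*7) = 25130 - (-21)*(1 - 21/2)/2 = 25130 - (-21)*(-19)/(2*2) = 25130 - 1*399/4 = 25130 - 399/4 = 100121/4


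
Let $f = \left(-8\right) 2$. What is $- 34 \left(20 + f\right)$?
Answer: $-136$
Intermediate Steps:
$f = -16$
$- 34 \left(20 + f\right) = - 34 \left(20 - 16\right) = \left(-34\right) 4 = -136$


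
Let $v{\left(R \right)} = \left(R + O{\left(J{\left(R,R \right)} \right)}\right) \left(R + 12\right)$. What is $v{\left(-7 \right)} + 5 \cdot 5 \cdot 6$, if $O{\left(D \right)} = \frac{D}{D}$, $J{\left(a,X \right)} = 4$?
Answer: $120$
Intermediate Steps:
$O{\left(D \right)} = 1$
$v{\left(R \right)} = \left(1 + R\right) \left(12 + R\right)$ ($v{\left(R \right)} = \left(R + 1\right) \left(R + 12\right) = \left(1 + R\right) \left(12 + R\right)$)
$v{\left(-7 \right)} + 5 \cdot 5 \cdot 6 = \left(12 + \left(-7\right)^{2} + 13 \left(-7\right)\right) + 5 \cdot 5 \cdot 6 = \left(12 + 49 - 91\right) + 25 \cdot 6 = -30 + 150 = 120$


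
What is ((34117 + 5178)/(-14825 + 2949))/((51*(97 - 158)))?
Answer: 39295/36946236 ≈ 0.0010636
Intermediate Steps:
((34117 + 5178)/(-14825 + 2949))/((51*(97 - 158))) = (39295/(-11876))/((51*(-61))) = (39295*(-1/11876))/(-3111) = -39295/11876*(-1/3111) = 39295/36946236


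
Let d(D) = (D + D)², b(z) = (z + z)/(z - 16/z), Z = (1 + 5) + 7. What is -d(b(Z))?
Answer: -456976/23409 ≈ -19.521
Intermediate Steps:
Z = 13 (Z = 6 + 7 = 13)
b(z) = 2*z/(z - 16/z) (b(z) = (2*z)/(z - 16/z) = 2*z/(z - 16/z))
d(D) = 4*D² (d(D) = (2*D)² = 4*D²)
-d(b(Z)) = -4*(2*13²/(-16 + 13²))² = -4*(2*169/(-16 + 169))² = -4*(2*169/153)² = -4*(2*169*(1/153))² = -4*(338/153)² = -4*114244/23409 = -1*456976/23409 = -456976/23409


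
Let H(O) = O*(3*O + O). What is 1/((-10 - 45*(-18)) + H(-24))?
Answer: 1/3104 ≈ 0.00032216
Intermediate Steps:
H(O) = 4*O² (H(O) = O*(4*O) = 4*O²)
1/((-10 - 45*(-18)) + H(-24)) = 1/((-10 - 45*(-18)) + 4*(-24)²) = 1/((-10 + 810) + 4*576) = 1/(800 + 2304) = 1/3104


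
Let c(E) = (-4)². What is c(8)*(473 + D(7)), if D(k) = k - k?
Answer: 7568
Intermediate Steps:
D(k) = 0
c(E) = 16
c(8)*(473 + D(7)) = 16*(473 + 0) = 16*473 = 7568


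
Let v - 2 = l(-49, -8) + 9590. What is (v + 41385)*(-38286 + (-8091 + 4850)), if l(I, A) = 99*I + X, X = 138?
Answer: -1921205128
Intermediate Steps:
l(I, A) = 138 + 99*I (l(I, A) = 99*I + 138 = 138 + 99*I)
v = 4879 (v = 2 + ((138 + 99*(-49)) + 9590) = 2 + ((138 - 4851) + 9590) = 2 + (-4713 + 9590) = 2 + 4877 = 4879)
(v + 41385)*(-38286 + (-8091 + 4850)) = (4879 + 41385)*(-38286 + (-8091 + 4850)) = 46264*(-38286 - 3241) = 46264*(-41527) = -1921205128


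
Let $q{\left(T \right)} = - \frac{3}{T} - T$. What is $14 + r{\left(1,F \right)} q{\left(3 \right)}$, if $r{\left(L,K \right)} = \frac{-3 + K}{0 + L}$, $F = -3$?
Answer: $38$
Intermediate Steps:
$r{\left(L,K \right)} = \frac{-3 + K}{L}$
$q{\left(T \right)} = - T - \frac{3}{T}$
$14 + r{\left(1,F \right)} q{\left(3 \right)} = 14 + \frac{-3 - 3}{1} \left(\left(-1\right) 3 - \frac{3}{3}\right) = 14 + 1 \left(-6\right) \left(-3 - 1\right) = 14 - 6 \left(-3 - 1\right) = 14 - -24 = 14 + 24 = 38$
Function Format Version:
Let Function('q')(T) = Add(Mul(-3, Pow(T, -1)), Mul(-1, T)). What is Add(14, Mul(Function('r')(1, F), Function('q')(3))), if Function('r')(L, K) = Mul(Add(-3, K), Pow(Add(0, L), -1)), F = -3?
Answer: 38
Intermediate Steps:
Function('r')(L, K) = Mul(Pow(L, -1), Add(-3, K)) (Function('r')(L, K) = Mul(Add(-3, K), Pow(L, -1)) = Mul(Pow(L, -1), Add(-3, K)))
Function('q')(T) = Add(Mul(-1, T), Mul(-3, Pow(T, -1)))
Add(14, Mul(Function('r')(1, F), Function('q')(3))) = Add(14, Mul(Mul(Pow(1, -1), Add(-3, -3)), Add(Mul(-1, 3), Mul(-3, Pow(3, -1))))) = Add(14, Mul(Mul(1, -6), Add(-3, Mul(-3, Rational(1, 3))))) = Add(14, Mul(-6, Add(-3, -1))) = Add(14, Mul(-6, -4)) = Add(14, 24) = 38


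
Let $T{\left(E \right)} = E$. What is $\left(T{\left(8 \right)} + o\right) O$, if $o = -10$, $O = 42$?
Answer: $-84$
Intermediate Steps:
$\left(T{\left(8 \right)} + o\right) O = \left(8 - 10\right) 42 = \left(-2\right) 42 = -84$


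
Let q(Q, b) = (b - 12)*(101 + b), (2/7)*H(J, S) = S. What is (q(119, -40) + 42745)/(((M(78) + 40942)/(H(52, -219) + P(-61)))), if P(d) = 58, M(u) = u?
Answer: -56074941/82040 ≈ -683.51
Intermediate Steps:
H(J, S) = 7*S/2
q(Q, b) = (-12 + b)*(101 + b)
(q(119, -40) + 42745)/(((M(78) + 40942)/(H(52, -219) + P(-61)))) = ((-1212 + (-40)² + 89*(-40)) + 42745)/(((78 + 40942)/((7/2)*(-219) + 58))) = ((-1212 + 1600 - 3560) + 42745)/((41020/(-1533/2 + 58))) = (-3172 + 42745)/((41020/(-1417/2))) = 39573/((41020*(-2/1417))) = 39573/(-82040/1417) = 39573*(-1417/82040) = -56074941/82040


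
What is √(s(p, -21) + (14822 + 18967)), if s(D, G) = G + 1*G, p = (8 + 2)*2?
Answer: √33747 ≈ 183.70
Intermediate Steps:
p = 20 (p = 10*2 = 20)
s(D, G) = 2*G (s(D, G) = G + G = 2*G)
√(s(p, -21) + (14822 + 18967)) = √(2*(-21) + (14822 + 18967)) = √(-42 + 33789) = √33747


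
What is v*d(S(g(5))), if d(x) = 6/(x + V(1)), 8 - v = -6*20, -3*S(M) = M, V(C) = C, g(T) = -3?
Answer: 384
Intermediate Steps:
S(M) = -M/3
v = 128 (v = 8 - (-6)*20 = 8 - 1*(-120) = 8 + 120 = 128)
d(x) = 6/(1 + x) (d(x) = 6/(x + 1) = 6/(1 + x))
v*d(S(g(5))) = 128*(6/(1 - ⅓*(-3))) = 128*(6/(1 + 1)) = 128*(6/2) = 128*(6*(½)) = 128*3 = 384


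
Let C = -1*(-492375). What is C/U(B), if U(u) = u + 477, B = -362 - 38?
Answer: 492375/77 ≈ 6394.5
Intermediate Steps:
C = 492375
B = -400
U(u) = 477 + u
C/U(B) = 492375/(477 - 400) = 492375/77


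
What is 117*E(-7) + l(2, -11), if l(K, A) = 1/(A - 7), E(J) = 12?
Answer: 25271/18 ≈ 1403.9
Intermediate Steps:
l(K, A) = 1/(-7 + A)
117*E(-7) + l(2, -11) = 117*12 + 1/(-7 - 11) = 1404 + 1/(-18) = 1404 - 1/18 = 25271/18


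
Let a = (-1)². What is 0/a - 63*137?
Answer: -8631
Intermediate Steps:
a = 1
0/a - 63*137 = 0/1 - 63*137 = 0*1 - 8631 = 0 - 8631 = -8631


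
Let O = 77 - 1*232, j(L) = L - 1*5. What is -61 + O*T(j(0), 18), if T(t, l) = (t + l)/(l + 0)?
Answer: -3113/18 ≈ -172.94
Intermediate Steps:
j(L) = -5 + L (j(L) = L - 5 = -5 + L)
T(t, l) = (l + t)/l
O = -155 (O = 77 - 232 = -155)
-61 + O*T(j(0), 18) = -61 - 155*(18 + (-5 + 0))/18 = -61 - 155*(18 - 5)/18 = -61 - 155*13/18 = -61 - 2015/18 = -3113/18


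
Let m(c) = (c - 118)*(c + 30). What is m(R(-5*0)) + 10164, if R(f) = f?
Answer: 6624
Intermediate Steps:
m(c) = (-118 + c)*(30 + c)
m(R(-5*0)) + 10164 = (-3540 + (-5*0)² - (-440)*0) + 10164 = (-3540 + 0² - 88*0) + 10164 = (-3540 + 0 + 0) + 10164 = -3540 + 10164 = 6624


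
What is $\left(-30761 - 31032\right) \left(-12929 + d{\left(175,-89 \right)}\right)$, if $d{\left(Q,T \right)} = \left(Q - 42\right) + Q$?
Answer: $779889453$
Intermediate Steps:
$d{\left(Q,T \right)} = -42 + 2 Q$ ($d{\left(Q,T \right)} = \left(-42 + Q\right) + Q = -42 + 2 Q$)
$\left(-30761 - 31032\right) \left(-12929 + d{\left(175,-89 \right)}\right) = \left(-30761 - 31032\right) \left(-12929 + \left(-42 + 2 \cdot 175\right)\right) = - 61793 \left(-12929 + \left(-42 + 350\right)\right) = - 61793 \left(-12929 + 308\right) = \left(-61793\right) \left(-12621\right) = 779889453$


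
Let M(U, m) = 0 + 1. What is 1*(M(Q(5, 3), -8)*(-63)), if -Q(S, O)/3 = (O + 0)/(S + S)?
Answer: -63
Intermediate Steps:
Q(S, O) = -3*O/(2*S) (Q(S, O) = -3*(O + 0)/(S + S) = -3*O/(2*S))
M(U, m) = 1
1*(M(Q(5, 3), -8)*(-63)) = 1*(1*(-63)) = 1*(-63) = -63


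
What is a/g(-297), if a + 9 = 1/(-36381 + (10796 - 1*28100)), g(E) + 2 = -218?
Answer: 241583/5905350 ≈ 0.040909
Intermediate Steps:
g(E) = -220 (g(E) = -2 - 218 = -220)
a = -483166/53685 (a = -9 + 1/(-36381 + (10796 - 1*28100)) = -9 + 1/(-36381 + (10796 - 28100)) = -9 + 1/(-36381 - 17304) = -9 + 1/(-53685) = -9 - 1/53685 = -483166/53685 ≈ -9.0000)
a/g(-297) = -483166/53685/(-220) = -483166/53685*(-1/220) = 241583/5905350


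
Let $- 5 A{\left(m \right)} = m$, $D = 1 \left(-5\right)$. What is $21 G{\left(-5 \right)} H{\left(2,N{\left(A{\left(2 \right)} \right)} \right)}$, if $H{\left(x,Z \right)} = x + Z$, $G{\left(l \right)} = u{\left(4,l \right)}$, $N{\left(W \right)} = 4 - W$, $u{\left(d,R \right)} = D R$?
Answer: $3360$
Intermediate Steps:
$D = -5$
$A{\left(m \right)} = - \frac{m}{5}$
$u{\left(d,R \right)} = - 5 R$
$G{\left(l \right)} = - 5 l$
$H{\left(x,Z \right)} = Z + x$
$21 G{\left(-5 \right)} H{\left(2,N{\left(A{\left(2 \right)} \right)} \right)} = 21 \left(\left(-5\right) \left(-5\right)\right) \left(\left(4 - \left(- \frac{1}{5}\right) 2\right) + 2\right) = 21 \cdot 25 \left(\left(4 - - \frac{2}{5}\right) + 2\right) = 525 \left(\left(4 + \frac{2}{5}\right) + 2\right) = 525 \left(\frac{22}{5} + 2\right) = 525 \cdot \frac{32}{5} = 3360$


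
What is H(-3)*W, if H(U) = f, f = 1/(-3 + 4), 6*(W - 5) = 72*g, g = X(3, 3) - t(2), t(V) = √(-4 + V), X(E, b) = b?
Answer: 41 - 12*I*√2 ≈ 41.0 - 16.971*I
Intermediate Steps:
g = 3 - I*√2 (g = 3 - √(-4 + 2) = 3 - √(-2) = 3 - I*√2 ≈ 3.0 - 1.4142*I)
W = 41 - 12*I*√2 (W = 5 + (72*(3 - I*√2))/6 = 5 + (216 - 72*I*√2)/6 = 5 + (36 - 12*I*√2) = 41 - 12*I*√2 ≈ 41.0 - 16.971*I)
f = 1 (f = 1/1 = 1)
H(U) = 1
H(-3)*W = 1*(41 - 12*I*√2) = 41 - 12*I*√2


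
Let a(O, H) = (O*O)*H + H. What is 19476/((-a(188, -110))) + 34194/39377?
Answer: 66855734376/76547903575 ≈ 0.87338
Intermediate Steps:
a(O, H) = H + H*O**2 (a(O, H) = O**2*H + H = H*O**2 + H = H + H*O**2)
19476/((-a(188, -110))) + 34194/39377 = 19476/((-(-110)*(1 + 188**2))) + 34194/39377 = 19476/((-(-110)*(1 + 35344))) + 34194*(1/39377) = 19476/((-(-110)*35345)) + 34194/39377 = 19476/((-1*(-3887950))) + 34194/39377 = 19476/3887950 + 34194/39377 = 19476*(1/3887950) + 34194/39377 = 9738/1943975 + 34194/39377 = 66855734376/76547903575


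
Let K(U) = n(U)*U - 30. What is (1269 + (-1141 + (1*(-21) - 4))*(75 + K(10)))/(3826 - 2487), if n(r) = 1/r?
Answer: -52367/1339 ≈ -39.109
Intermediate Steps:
K(U) = -29 (K(U) = U/U - 30 = 1 - 30 = -29)
(1269 + (-1141 + (1*(-21) - 4))*(75 + K(10)))/(3826 - 2487) = (1269 + (-1141 + (1*(-21) - 4))*(75 - 29))/(3826 - 2487) = (1269 + (-1141 + (-21 - 4))*46)/1339 = (1269 + (-1141 - 25)*46)*(1/1339) = (1269 - 1166*46)*(1/1339) = (1269 - 53636)*(1/1339) = -52367*1/1339 = -52367/1339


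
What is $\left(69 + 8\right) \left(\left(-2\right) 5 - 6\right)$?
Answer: $-1232$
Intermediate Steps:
$\left(69 + 8\right) \left(\left(-2\right) 5 - 6\right) = 77 \left(-10 - 6\right) = 77 \left(-16\right) = -1232$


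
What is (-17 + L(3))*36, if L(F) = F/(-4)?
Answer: -639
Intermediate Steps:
L(F) = -F/4 (L(F) = F*(-1/4) = -F/4)
(-17 + L(3))*36 = (-17 - 1/4*3)*36 = (-17 - 3/4)*36 = -71/4*36 = -639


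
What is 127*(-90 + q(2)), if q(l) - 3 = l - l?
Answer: -11049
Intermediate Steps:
q(l) = 3 (q(l) = 3 + (l - l) = 3 + 0 = 3)
127*(-90 + q(2)) = 127*(-90 + 3) = 127*(-87) = -11049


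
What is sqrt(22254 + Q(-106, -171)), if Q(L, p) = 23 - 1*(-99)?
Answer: 2*sqrt(5594) ≈ 149.59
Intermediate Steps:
Q(L, p) = 122 (Q(L, p) = 23 + 99 = 122)
sqrt(22254 + Q(-106, -171)) = sqrt(22254 + 122) = sqrt(22376) = 2*sqrt(5594)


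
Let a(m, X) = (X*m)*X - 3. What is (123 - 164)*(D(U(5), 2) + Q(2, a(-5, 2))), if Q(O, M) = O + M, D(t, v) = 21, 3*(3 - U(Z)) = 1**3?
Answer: 0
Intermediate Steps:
U(Z) = 8/3 (U(Z) = 3 - 1/3*1**3 = 3 - 1/3*1 = 3 - 1/3 = 8/3)
a(m, X) = -3 + m*X**2 (a(m, X) = m*X**2 - 3 = -3 + m*X**2)
Q(O, M) = M + O
(123 - 164)*(D(U(5), 2) + Q(2, a(-5, 2))) = (123 - 164)*(21 + ((-3 - 5*2**2) + 2)) = -41*(21 + ((-3 - 5*4) + 2)) = -41*(21 + ((-3 - 20) + 2)) = -41*(21 + (-23 + 2)) = -41*(21 - 21) = -41*0 = 0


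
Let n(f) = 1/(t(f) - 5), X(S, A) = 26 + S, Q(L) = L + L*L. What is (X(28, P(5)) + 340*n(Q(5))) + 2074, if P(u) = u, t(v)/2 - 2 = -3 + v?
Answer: 113124/53 ≈ 2134.4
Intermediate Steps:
Q(L) = L + L**2
t(v) = -2 + 2*v (t(v) = 4 + 2*(-3 + v) = 4 + (-6 + 2*v) = -2 + 2*v)
n(f) = 1/(-7 + 2*f) (n(f) = 1/((-2 + 2*f) - 5) = 1/(-7 + 2*f))
(X(28, P(5)) + 340*n(Q(5))) + 2074 = ((26 + 28) + 340/(-7 + 2*(5*(1 + 5)))) + 2074 = (54 + 340/(-7 + 2*(5*6))) + 2074 = (54 + 340/(-7 + 2*30)) + 2074 = (54 + 340/(-7 + 60)) + 2074 = (54 + 340/53) + 2074 = 3202/53 + 2074 = 113124/53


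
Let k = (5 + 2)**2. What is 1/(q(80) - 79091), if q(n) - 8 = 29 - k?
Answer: -1/79103 ≈ -1.2642e-5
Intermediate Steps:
k = 49 (k = 7**2 = 49)
q(n) = -12 (q(n) = 8 + (29 - 1*49) = 8 + (29 - 49) = 8 - 20 = -12)
1/(q(80) - 79091) = 1/(-12 - 79091) = 1/(-79103) = -1/79103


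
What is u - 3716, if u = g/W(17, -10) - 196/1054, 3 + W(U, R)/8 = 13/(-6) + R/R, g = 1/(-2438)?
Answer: -477465232419/128482600 ≈ -3716.2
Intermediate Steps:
g = -1/2438 ≈ -0.00041017
W(U, R) = -100/3 (W(U, R) = -24 + 8*(13/(-6) + R/R) = -24 + 8*(13*(-⅙) + 1) = -24 + 8*(-13/6 + 1) = -24 + 8*(-7/6) = -24 - 28/3 = -100/3)
u = -23890819/128482600 (u = -1/(2438*(-100/3)) - 196/1054 = -1/2438*(-3/100) - 196*1/1054 = 3/243800 - 98/527 = -23890819/128482600 ≈ -0.18595)
u - 3716 = -23890819/128482600 - 3716 = -477465232419/128482600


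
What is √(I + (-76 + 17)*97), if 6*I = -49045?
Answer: I*√500298/6 ≈ 117.89*I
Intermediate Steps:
I = -49045/6 (I = (⅙)*(-49045) = -49045/6 ≈ -8174.2)
√(I + (-76 + 17)*97) = √(-49045/6 + (-76 + 17)*97) = √(-49045/6 - 59*97) = √(-49045/6 - 5723) = √(-83383/6) = I*√500298/6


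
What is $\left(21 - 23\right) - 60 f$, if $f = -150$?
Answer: $8998$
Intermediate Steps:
$\left(21 - 23\right) - 60 f = \left(21 - 23\right) - -9000 = \left(21 - 23\right) + 9000 = -2 + 9000 = 8998$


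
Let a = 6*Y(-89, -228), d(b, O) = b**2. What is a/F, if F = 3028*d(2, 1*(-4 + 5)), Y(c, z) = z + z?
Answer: -171/757 ≈ -0.22589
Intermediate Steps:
Y(c, z) = 2*z
F = 12112 (F = 3028*2**2 = 3028*4 = 12112)
a = -2736 (a = 6*(2*(-228)) = 6*(-456) = -2736)
a/F = -2736/12112 = -2736*1/12112 = -171/757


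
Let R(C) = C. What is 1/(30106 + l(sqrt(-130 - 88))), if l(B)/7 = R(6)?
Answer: 1/30148 ≈ 3.3170e-5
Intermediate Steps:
l(B) = 42 (l(B) = 7*6 = 42)
1/(30106 + l(sqrt(-130 - 88))) = 1/(30106 + 42) = 1/30148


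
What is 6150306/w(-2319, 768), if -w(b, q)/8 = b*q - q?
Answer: 1025051/2375680 ≈ 0.43148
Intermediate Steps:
w(b, q) = 8*q - 8*b*q (w(b, q) = -8*(b*q - q) = -8*(-q + b*q) = 8*q - 8*b*q)
6150306/w(-2319, 768) = 6150306/((8*768*(1 - 1*(-2319)))) = 6150306/((8*768*(1 + 2319))) = 6150306/((8*768*2320)) = 6150306/14254080 = 6150306*(1/14254080) = 1025051/2375680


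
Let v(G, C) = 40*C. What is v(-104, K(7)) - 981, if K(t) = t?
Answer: -701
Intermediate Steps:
v(-104, K(7)) - 981 = 40*7 - 981 = 280 - 981 = -701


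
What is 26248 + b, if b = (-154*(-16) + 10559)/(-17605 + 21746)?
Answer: 108705991/4141 ≈ 26251.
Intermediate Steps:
b = 13023/4141 (b = (2464 + 10559)/4141 = 13023*(1/4141) = 13023/4141 ≈ 3.1449)
26248 + b = 26248 + 13023/4141 = 108705991/4141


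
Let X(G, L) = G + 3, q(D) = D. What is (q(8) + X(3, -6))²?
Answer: 196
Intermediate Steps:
X(G, L) = 3 + G
(q(8) + X(3, -6))² = (8 + (3 + 3))² = (8 + 6)² = 14² = 196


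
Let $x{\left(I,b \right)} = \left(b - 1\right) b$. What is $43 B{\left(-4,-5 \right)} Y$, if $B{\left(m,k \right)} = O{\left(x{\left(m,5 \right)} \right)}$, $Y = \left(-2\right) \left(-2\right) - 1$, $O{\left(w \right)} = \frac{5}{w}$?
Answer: $\frac{129}{4} \approx 32.25$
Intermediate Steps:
$x{\left(I,b \right)} = b \left(-1 + b\right)$ ($x{\left(I,b \right)} = \left(-1 + b\right) b = b \left(-1 + b\right)$)
$Y = 3$ ($Y = 4 - 1 = 3$)
$B{\left(m,k \right)} = \frac{1}{4}$ ($B{\left(m,k \right)} = \frac{5}{5 \left(-1 + 5\right)} = \frac{5}{5 \cdot 4} = \frac{5}{20} = 5 \cdot \frac{1}{20} = \frac{1}{4}$)
$43 B{\left(-4,-5 \right)} Y = 43 \cdot \frac{1}{4} \cdot 3 = \frac{43}{4} \cdot 3 = \frac{129}{4}$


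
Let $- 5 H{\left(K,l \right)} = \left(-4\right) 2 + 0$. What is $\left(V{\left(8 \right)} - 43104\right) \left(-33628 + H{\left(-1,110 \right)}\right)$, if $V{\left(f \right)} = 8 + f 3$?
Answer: $\frac{7241781504}{5} \approx 1.4484 \cdot 10^{9}$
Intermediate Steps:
$V{\left(f \right)} = 8 + 3 f$
$H{\left(K,l \right)} = \frac{8}{5}$ ($H{\left(K,l \right)} = - \frac{\left(-4\right) 2 + 0}{5} = - \frac{-8 + 0}{5} = \left(- \frac{1}{5}\right) \left(-8\right) = \frac{8}{5}$)
$\left(V{\left(8 \right)} - 43104\right) \left(-33628 + H{\left(-1,110 \right)}\right) = \left(\left(8 + 3 \cdot 8\right) - 43104\right) \left(-33628 + \frac{8}{5}\right) = \left(\left(8 + 24\right) - 43104\right) \left(- \frac{168132}{5}\right) = \left(32 - 43104\right) \left(- \frac{168132}{5}\right) = \left(-43072\right) \left(- \frac{168132}{5}\right) = \frac{7241781504}{5}$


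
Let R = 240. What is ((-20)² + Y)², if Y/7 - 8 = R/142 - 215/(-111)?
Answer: 14393153656561/62110161 ≈ 2.3174e+5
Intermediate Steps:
Y = 641431/7881 (Y = 56 + 7*(240/142 - 215/(-111)) = 56 + 7*(240*(1/142) - 215*(-1/111)) = 56 + 7*(120/71 + 215/111) = 56 + 7*(28585/7881) = 56 + 200095/7881 = 641431/7881 ≈ 81.390)
((-20)² + Y)² = ((-20)² + 641431/7881)² = (400 + 641431/7881)² = (3793831/7881)² = 14393153656561/62110161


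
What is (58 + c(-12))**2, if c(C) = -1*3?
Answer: 3025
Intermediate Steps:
c(C) = -3
(58 + c(-12))**2 = (58 - 3)**2 = 55**2 = 3025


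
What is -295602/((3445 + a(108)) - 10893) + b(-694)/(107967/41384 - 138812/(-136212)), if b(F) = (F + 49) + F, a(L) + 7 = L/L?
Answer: -6277123211483853/19055216279581 ≈ -329.42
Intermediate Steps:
a(L) = -6 (a(L) = -7 + L/L = -7 + 1 = -6)
b(F) = 49 + 2*F (b(F) = (49 + F) + F = 49 + 2*F)
-295602/((3445 + a(108)) - 10893) + b(-694)/(107967/41384 - 138812/(-136212)) = -295602/((3445 - 6) - 10893) + (49 + 2*(-694))/(107967/41384 - 138812/(-136212)) = -295602/(3439 - 10893) + (49 - 1388)/(107967*(1/41384) - 138812*(-1/136212)) = -295602/(-7454) - 1339/(107967/41384 + 34703/34053) = -295602*(-1/7454) - 1339/5112749203/1409249352 = 147801/3727 - 1339*1409249352/5112749203 = 147801/3727 - 1886984882328/5112749203 = -6277123211483853/19055216279581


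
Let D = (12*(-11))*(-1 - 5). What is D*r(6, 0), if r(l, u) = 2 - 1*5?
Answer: -2376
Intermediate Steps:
r(l, u) = -3 (r(l, u) = 2 - 5 = -3)
D = 792 (D = -132*(-6) = 792)
D*r(6, 0) = 792*(-3) = -2376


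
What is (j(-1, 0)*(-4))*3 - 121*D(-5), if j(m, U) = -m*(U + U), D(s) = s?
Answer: 605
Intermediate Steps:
j(m, U) = -2*U*m (j(m, U) = -m*2*U = -2*U*m)
(j(-1, 0)*(-4))*3 - 121*D(-5) = (-2*0*(-1)*(-4))*3 - 121*(-5) = (0*(-4))*3 + 605 = 0*3 + 605 = 0 + 605 = 605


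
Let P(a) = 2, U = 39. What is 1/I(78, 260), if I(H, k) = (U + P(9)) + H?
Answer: 1/119 ≈ 0.0084034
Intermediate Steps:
I(H, k) = 41 + H (I(H, k) = (39 + 2) + H = 41 + H)
1/I(78, 260) = 1/(41 + 78) = 1/119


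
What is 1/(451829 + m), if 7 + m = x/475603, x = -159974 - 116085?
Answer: 475603/214887622607 ≈ 2.2133e-6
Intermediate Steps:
x = -276059
m = -3605280/475603 (m = -7 - 276059/475603 = -3605280/475603 ≈ -7.5804)
1/(451829 + m) = 1/(451829 - 3605280/475603) = 1/(214887622607/475603) = 475603/214887622607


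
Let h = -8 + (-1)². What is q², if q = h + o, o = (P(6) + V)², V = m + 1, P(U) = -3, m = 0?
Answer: 9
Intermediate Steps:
V = 1 (V = 0 + 1 = 1)
o = 4 (o = (-3 + 1)² = (-2)² = 4)
h = -7 (h = -8 + 1 = -7)
q = -3 (q = -7 + 4 = -3)
q² = (-3)² = 9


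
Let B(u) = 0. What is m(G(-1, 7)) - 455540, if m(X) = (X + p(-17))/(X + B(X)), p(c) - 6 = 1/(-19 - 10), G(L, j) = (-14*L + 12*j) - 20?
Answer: -1030429045/2262 ≈ -4.5554e+5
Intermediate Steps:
G(L, j) = -20 - 14*L + 12*j
p(c) = 173/29 (p(c) = 6 + 1/(-19 - 10) = 6 + 1/(-29) = 6 - 1/29 = 173/29)
m(X) = (173/29 + X)/X (m(X) = (X + 173/29)/(X + 0) = (173/29 + X)/X)
m(G(-1, 7)) - 455540 = (173/29 + (-20 - 14*(-1) + 12*7))/(-20 - 14*(-1) + 12*7) - 455540 = (173/29 + (-20 + 14 + 84))/(-20 + 14 + 84) - 455540 = (173/29 + 78)/78 - 455540 = (1/78)*(2435/29) - 455540 = 2435/2262 - 455540 = -1030429045/2262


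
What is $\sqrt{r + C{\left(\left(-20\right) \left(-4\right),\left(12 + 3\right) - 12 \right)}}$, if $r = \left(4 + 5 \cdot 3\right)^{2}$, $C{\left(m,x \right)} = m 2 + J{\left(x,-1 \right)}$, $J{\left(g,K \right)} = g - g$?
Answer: $\sqrt{521} \approx 22.825$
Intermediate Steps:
$J{\left(g,K \right)} = 0$
$C{\left(m,x \right)} = 2 m$ ($C{\left(m,x \right)} = m 2 + 0 = 2 m + 0 = 2 m$)
$r = 361$ ($r = \left(4 + 15\right)^{2} = 19^{2} = 361$)
$\sqrt{r + C{\left(\left(-20\right) \left(-4\right),\left(12 + 3\right) - 12 \right)}} = \sqrt{361 + 2 \left(\left(-20\right) \left(-4\right)\right)} = \sqrt{361 + 2 \cdot 80} = \sqrt{361 + 160} = \sqrt{521}$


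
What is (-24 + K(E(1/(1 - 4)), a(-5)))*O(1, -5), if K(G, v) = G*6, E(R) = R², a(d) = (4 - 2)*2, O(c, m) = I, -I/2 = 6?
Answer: 280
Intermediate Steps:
I = -12 (I = -2*6 = -12)
O(c, m) = -12
a(d) = 4 (a(d) = 2*2 = 4)
K(G, v) = 6*G
(-24 + K(E(1/(1 - 4)), a(-5)))*O(1, -5) = (-24 + 6*(1/(1 - 4))²)*(-12) = (-24 + 6*(1/(-3))²)*(-12) = (-24 + 6*(-⅓)²)*(-12) = (-24 + 6*(⅑))*(-12) = (-24 + ⅔)*(-12) = -70/3*(-12) = 280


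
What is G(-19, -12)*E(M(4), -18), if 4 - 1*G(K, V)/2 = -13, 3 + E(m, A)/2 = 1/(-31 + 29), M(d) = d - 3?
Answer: -238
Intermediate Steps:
M(d) = -3 + d
E(m, A) = -7 (E(m, A) = -6 + 2/(-31 + 29) = -6 + 2/(-2) = -6 + 2*(-½) = -6 - 1 = -7)
G(K, V) = 34 (G(K, V) = 8 - 2*(-13) = 8 + 26 = 34)
G(-19, -12)*E(M(4), -18) = 34*(-7) = -238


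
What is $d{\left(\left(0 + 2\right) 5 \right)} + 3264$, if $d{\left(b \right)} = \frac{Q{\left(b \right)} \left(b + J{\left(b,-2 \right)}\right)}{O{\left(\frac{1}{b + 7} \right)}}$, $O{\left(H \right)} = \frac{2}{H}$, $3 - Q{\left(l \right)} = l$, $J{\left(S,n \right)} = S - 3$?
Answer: $\frac{6521}{2} \approx 3260.5$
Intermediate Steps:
$J{\left(S,n \right)} = -3 + S$
$Q{\left(l \right)} = 3 - l$
$d{\left(b \right)} = \frac{\left(-3 + 2 b\right) \left(3 - b\right)}{14 + 2 b}$ ($d{\left(b \right)} = \frac{\left(3 - b\right) \left(b + \left(-3 + b\right)\right)}{2 \frac{1}{\frac{1}{b + 7}}} = \frac{\left(3 - b\right) \left(-3 + 2 b\right)}{2 \frac{1}{\frac{1}{7 + b}}} = \frac{\left(-3 + 2 b\right) \left(3 - b\right)}{2 \left(7 + b\right)} = \frac{\left(-3 + 2 b\right) \left(3 - b\right)}{14 + 2 b}$)
$d{\left(\left(0 + 2\right) 5 \right)} + 3264 = - \frac{\left(-3 + \left(0 + 2\right) 5\right) \left(-3 + 2 \left(0 + 2\right) 5\right)}{14 + 2 \left(0 + 2\right) 5} + 3264 = - \frac{\left(-3 + 2 \cdot 5\right) \left(-3 + 2 \cdot 2 \cdot 5\right)}{14 + 2 \cdot 2 \cdot 5} + 3264 = - \frac{\left(-3 + 10\right) \left(-3 + 2 \cdot 10\right)}{14 + 2 \cdot 10} + 3264 = \left(-1\right) \frac{1}{14 + 20} \cdot 7 \left(-3 + 20\right) + 3264 = \left(-1\right) \frac{1}{34} \cdot 7 \cdot 17 + 3264 = - \frac{7}{2} + 3264 = \frac{6521}{2}$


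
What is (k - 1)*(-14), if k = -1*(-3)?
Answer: -28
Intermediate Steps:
k = 3
(k - 1)*(-14) = (3 - 1)*(-14) = 2*(-14) = -28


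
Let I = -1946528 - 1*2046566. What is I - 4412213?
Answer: -8405307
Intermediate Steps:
I = -3993094 (I = -1946528 - 2046566 = -3993094)
I - 4412213 = -3993094 - 4412213 = -8405307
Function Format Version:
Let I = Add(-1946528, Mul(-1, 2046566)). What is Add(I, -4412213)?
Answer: -8405307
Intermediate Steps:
I = -3993094 (I = Add(-1946528, -2046566) = -3993094)
Add(I, -4412213) = Add(-3993094, -4412213) = -8405307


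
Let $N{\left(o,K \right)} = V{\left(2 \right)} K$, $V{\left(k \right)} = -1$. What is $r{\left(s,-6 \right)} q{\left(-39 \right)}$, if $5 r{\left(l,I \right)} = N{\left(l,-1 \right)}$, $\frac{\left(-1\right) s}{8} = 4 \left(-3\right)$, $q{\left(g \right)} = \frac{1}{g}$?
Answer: $- \frac{1}{195} \approx -0.0051282$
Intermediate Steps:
$s = 96$ ($s = - 8 \cdot 4 \left(-3\right) = \left(-8\right) \left(-12\right) = 96$)
$N{\left(o,K \right)} = - K$
$r{\left(l,I \right)} = \frac{1}{5}$ ($r{\left(l,I \right)} = \frac{\left(-1\right) \left(-1\right)}{5} = \frac{1}{5} \cdot 1 = \frac{1}{5}$)
$r{\left(s,-6 \right)} q{\left(-39 \right)} = \frac{1}{5 \left(-39\right)} = \frac{1}{5} \left(- \frac{1}{39}\right) = - \frac{1}{195}$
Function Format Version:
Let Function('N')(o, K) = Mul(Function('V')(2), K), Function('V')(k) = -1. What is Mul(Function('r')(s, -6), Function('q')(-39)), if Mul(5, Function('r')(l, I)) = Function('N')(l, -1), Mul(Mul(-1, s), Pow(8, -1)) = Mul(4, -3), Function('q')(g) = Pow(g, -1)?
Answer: Rational(-1, 195) ≈ -0.0051282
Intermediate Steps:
s = 96 (s = Mul(-8, Mul(4, -3)) = Mul(-8, -12) = 96)
Function('N')(o, K) = Mul(-1, K)
Function('r')(l, I) = Rational(1, 5) (Function('r')(l, I) = Mul(Rational(1, 5), Mul(-1, -1)) = Mul(Rational(1, 5), 1) = Rational(1, 5))
Mul(Function('r')(s, -6), Function('q')(-39)) = Mul(Rational(1, 5), Pow(-39, -1)) = Mul(Rational(1, 5), Rational(-1, 39)) = Rational(-1, 195)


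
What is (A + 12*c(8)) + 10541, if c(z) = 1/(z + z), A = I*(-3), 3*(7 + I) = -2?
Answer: 42259/4 ≈ 10565.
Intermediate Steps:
I = -23/3 (I = -7 + (⅓)*(-2) = -7 - ⅔ = -23/3 ≈ -7.6667)
A = 23 (A = -23/3*(-3) = 23)
c(z) = 1/(2*z)
(A + 12*c(8)) + 10541 = (23 + 12*((½)/8)) + 10541 = (23 + 12*((½)*(⅛))) + 10541 = (23 + 12*(1/16)) + 10541 = (23 + ¾) + 10541 = 95/4 + 10541 = 42259/4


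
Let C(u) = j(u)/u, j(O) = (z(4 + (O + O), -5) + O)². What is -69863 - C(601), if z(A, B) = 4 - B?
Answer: -42359763/601 ≈ -70482.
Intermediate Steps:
j(O) = (9 + O)² (j(O) = ((4 - 1*(-5)) + O)² = ((4 + 5) + O)² = (9 + O)²)
C(u) = (9 + u)²/u
-69863 - C(601) = -69863 - (9 + 601)²/601 = -69863 - 610²/601 = -69863 - 372100/601 = -42359763/601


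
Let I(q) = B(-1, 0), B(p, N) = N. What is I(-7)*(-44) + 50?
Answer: 50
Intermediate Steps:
I(q) = 0
I(-7)*(-44) + 50 = 0*(-44) + 50 = 0 + 50 = 50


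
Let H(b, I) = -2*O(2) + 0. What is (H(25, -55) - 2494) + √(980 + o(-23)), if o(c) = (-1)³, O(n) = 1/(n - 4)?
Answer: -2493 + √979 ≈ -2461.7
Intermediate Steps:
O(n) = 1/(-4 + n)
o(c) = -1
H(b, I) = 1 (H(b, I) = -2/(-4 + 2) + 0 = -2/(-2) + 0 = -2*(-½) + 0 = 1 + 0 = 1)
(H(25, -55) - 2494) + √(980 + o(-23)) = (1 - 2494) + √(980 - 1) = -2493 + √979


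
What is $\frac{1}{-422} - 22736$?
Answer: $- \frac{9594593}{422} \approx -22736.0$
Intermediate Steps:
$\frac{1}{-422} - 22736 = - \frac{1}{422} - 22736 = - \frac{9594593}{422}$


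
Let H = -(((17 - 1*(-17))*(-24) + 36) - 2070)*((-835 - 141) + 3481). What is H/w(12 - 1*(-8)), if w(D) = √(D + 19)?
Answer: 2379750*√39/13 ≈ 1.1432e+6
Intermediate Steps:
w(D) = √(19 + D)
H = 7139250 (H = -(((17 + 17)*(-24) + 36) - 2070)*(-976 + 3481) = -((34*(-24) + 36) - 2070)*2505 = -((-816 + 36) - 2070)*2505 = -(-780 - 2070)*2505 = -(-2850)*2505 = -1*(-7139250) = 7139250)
H/w(12 - 1*(-8)) = 7139250/(√(19 + (12 - 1*(-8)))) = 7139250/(√(19 + (12 + 8))) = 7139250/(√(19 + 20)) = 7139250/(√39) = 7139250*(√39/39) = 2379750*√39/13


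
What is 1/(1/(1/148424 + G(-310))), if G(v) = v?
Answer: -46011439/148424 ≈ -310.00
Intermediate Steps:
1/(1/(1/148424 + G(-310))) = 1/(1/(1/148424 - 310)) = 1/(1/(-46011439/148424)) = 1/(-148424/46011439) = -46011439/148424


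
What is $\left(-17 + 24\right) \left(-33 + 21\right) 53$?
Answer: $-4452$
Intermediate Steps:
$\left(-17 + 24\right) \left(-33 + 21\right) 53 = 7 \left(-12\right) 53 = \left(-84\right) 53 = -4452$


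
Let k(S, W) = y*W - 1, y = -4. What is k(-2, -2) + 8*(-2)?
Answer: -9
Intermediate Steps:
k(S, W) = -1 - 4*W (k(S, W) = -4*W - 1 = -1 - 4*W)
k(-2, -2) + 8*(-2) = (-1 - 4*(-2)) + 8*(-2) = (-1 + 8) - 16 = 7 - 16 = -9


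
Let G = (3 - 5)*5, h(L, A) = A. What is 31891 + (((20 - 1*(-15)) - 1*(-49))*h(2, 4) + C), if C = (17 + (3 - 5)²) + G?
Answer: 32238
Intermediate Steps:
G = -10 (G = -2*5 = -10)
C = 11 (C = (17 + (3 - 5)²) - 10 = (17 + (-2)²) - 10 = (17 + 4) - 10 = 21 - 10 = 11)
31891 + (((20 - 1*(-15)) - 1*(-49))*h(2, 4) + C) = 31891 + (((20 - 1*(-15)) - 1*(-49))*4 + 11) = 31891 + (((20 + 15) + 49)*4 + 11) = 31891 + ((35 + 49)*4 + 11) = 31891 + (84*4 + 11) = 31891 + (336 + 11) = 31891 + 347 = 32238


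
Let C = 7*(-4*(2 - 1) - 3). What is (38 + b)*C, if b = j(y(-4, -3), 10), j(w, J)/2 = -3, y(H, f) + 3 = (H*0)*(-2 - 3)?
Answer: -1568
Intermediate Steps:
y(H, f) = -3 (y(H, f) = -3 + (H*0)*(-2 - 3) = -3 + 0*(-5) = -3 + 0 = -3)
j(w, J) = -6 (j(w, J) = 2*(-3) = -6)
b = -6
C = -49 (C = 7*(-4*1 - 3) = 7*(-4 - 3) = 7*(-7) = -49)
(38 + b)*C = (38 - 6)*(-49) = 32*(-49) = -1568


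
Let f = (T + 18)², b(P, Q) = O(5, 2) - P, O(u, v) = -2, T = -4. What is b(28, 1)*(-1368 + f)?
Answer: 35160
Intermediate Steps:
b(P, Q) = -2 - P
f = 196 (f = (-4 + 18)² = 14² = 196)
b(28, 1)*(-1368 + f) = (-2 - 1*28)*(-1368 + 196) = (-2 - 28)*(-1172) = -30*(-1172) = 35160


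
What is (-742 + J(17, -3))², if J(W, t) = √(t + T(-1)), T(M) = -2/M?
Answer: (742 - I)² ≈ 5.5056e+5 - 1484.0*I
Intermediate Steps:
J(W, t) = √(2 + t) (J(W, t) = √(t - 2/(-1)) = √(t - 2*(-1)) = √(t + 2) = √(2 + t))
(-742 + J(17, -3))² = (-742 + √(2 - 3))² = (-742 + √(-1))² = (-742 + I)²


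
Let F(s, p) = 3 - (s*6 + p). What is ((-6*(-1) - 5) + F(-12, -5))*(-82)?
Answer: -6642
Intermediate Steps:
F(s, p) = 3 - p - 6*s (F(s, p) = 3 - (6*s + p) = 3 - (p + 6*s) = 3 + (-p - 6*s) = 3 - p - 6*s)
((-6*(-1) - 5) + F(-12, -5))*(-82) = ((-6*(-1) - 5) + (3 - 1*(-5) - 6*(-12)))*(-82) = ((6 - 5) + (3 + 5 + 72))*(-82) = (1 + 80)*(-82) = 81*(-82) = -6642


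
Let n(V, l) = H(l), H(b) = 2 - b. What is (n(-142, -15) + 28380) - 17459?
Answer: 10938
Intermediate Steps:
n(V, l) = 2 - l
(n(-142, -15) + 28380) - 17459 = ((2 - 1*(-15)) + 28380) - 17459 = ((2 + 15) + 28380) - 17459 = (17 + 28380) - 17459 = 28397 - 17459 = 10938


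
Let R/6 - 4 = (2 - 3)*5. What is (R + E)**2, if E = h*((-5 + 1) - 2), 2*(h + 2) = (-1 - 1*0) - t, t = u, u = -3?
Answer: 0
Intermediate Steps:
t = -3
h = -1 (h = -2 + ((-1 - 1*0) - 1*(-3))/2 = -2 + ((-1 + 0) + 3)/2 = -2 + (-1 + 3)/2 = -2 + (1/2)*2 = -2 + 1 = -1)
E = 6 (E = -((-5 + 1) - 2) = -(-4 - 2) = -1*(-6) = 6)
R = -6 (R = 24 + 6*((2 - 3)*5) = 24 + 6*(-1*5) = 24 + 6*(-5) = 24 - 30 = -6)
(R + E)**2 = (-6 + 6)**2 = 0**2 = 0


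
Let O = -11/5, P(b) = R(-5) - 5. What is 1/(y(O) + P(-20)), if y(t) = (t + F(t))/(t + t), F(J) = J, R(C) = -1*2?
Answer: -⅙ ≈ -0.16667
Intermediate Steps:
R(C) = -2
P(b) = -7 (P(b) = -2 - 5 = -7)
O = -11/5 (O = -11*⅕ = -11/5 ≈ -2.2000)
y(t) = 1 (y(t) = (t + t)/(t + t) = (2*t)/((2*t)) = (2*t)*(1/(2*t)) = 1)
1/(y(O) + P(-20)) = 1/(1 - 7) = 1/(-6) = -⅙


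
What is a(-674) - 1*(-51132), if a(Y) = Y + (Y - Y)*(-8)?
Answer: 50458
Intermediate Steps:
a(Y) = Y (a(Y) = Y + 0*(-8) = Y + 0 = Y)
a(-674) - 1*(-51132) = -674 - 1*(-51132) = -674 + 51132 = 50458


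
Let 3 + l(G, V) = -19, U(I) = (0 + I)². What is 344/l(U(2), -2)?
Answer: -172/11 ≈ -15.636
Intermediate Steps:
U(I) = I²
l(G, V) = -22 (l(G, V) = -3 - 19 = -22)
344/l(U(2), -2) = 344/(-22) = 344*(-1/22) = -172/11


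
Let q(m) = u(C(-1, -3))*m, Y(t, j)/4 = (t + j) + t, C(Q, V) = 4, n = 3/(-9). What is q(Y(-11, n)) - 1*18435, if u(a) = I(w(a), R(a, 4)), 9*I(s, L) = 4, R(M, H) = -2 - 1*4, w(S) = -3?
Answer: -498817/27 ≈ -18475.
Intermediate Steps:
R(M, H) = -6 (R(M, H) = -2 - 4 = -6)
n = -1/3 (n = 3*(-1/9) = -1/3 ≈ -0.33333)
I(s, L) = 4/9 (I(s, L) = (1/9)*4 = 4/9)
u(a) = 4/9
Y(t, j) = 4*j + 8*t (Y(t, j) = 4*((t + j) + t) = 4*((j + t) + t) = 4*(j + 2*t) = 4*j + 8*t)
q(m) = 4*m/9
q(Y(-11, n)) - 1*18435 = 4*(4*(-1/3) + 8*(-11))/9 - 1*18435 = 4*(-4/3 - 88)/9 - 18435 = (4/9)*(-268/3) - 18435 = -1072/27 - 18435 = -498817/27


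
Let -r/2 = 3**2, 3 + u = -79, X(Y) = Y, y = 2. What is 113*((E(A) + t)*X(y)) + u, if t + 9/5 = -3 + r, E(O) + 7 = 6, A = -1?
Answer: -27304/5 ≈ -5460.8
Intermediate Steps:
u = -82 (u = -3 - 79 = -82)
r = -18 (r = -2*3**2 = -2*9 = -18)
E(O) = -1 (E(O) = -7 + 6 = -1)
t = -114/5 (t = -9/5 + (-3 - 18) = -9/5 - 21 = -114/5 ≈ -22.800)
113*((E(A) + t)*X(y)) + u = 113*((-1 - 114/5)*2) - 82 = 113*(-119/5*2) - 82 = 113*(-238/5) - 82 = -26894/5 - 82 = -27304/5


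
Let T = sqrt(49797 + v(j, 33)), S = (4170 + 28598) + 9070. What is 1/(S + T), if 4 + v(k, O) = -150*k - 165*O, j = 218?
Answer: 20919/875203298 - 2*sqrt(182)/437601649 ≈ 2.3840e-5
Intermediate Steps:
v(k, O) = -4 - 165*O - 150*k (v(k, O) = -4 + (-150*k - 165*O) = -4 + (-165*O - 150*k) = -4 - 165*O - 150*k)
S = 41838 (S = 32768 + 9070 = 41838)
T = 8*sqrt(182) (T = sqrt(49797 + (-4 - 165*33 - 150*218)) = sqrt(49797 + (-4 - 5445 - 32700)) = sqrt(49797 - 38149) = sqrt(11648) = 8*sqrt(182) ≈ 107.93)
1/(S + T) = 1/(41838 + 8*sqrt(182))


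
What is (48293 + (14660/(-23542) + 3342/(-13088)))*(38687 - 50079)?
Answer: -2648579007496152/4814339 ≈ -5.5014e+8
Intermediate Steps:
(48293 + (14660/(-23542) + 3342/(-13088)))*(38687 - 50079) = (48293 + (14660*(-1/23542) + 3342*(-1/13088)))*(-11392) = (48293 + (-7330/11771 - 1671/6544))*(-11392) = (48293 - 67636861/77029424)*(-11392) = (3719914336371/77029424)*(-11392) = -2648579007496152/4814339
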